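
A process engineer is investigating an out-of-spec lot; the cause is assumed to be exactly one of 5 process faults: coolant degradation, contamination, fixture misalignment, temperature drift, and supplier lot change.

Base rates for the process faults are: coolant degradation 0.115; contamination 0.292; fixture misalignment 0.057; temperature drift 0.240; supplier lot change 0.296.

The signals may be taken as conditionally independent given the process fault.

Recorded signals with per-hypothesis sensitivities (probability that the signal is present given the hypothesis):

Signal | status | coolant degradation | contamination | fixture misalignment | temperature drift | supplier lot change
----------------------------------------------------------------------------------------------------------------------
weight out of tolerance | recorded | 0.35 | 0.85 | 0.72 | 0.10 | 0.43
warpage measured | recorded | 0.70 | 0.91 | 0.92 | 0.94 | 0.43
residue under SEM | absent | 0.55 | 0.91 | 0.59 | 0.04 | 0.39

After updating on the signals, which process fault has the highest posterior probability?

Multiply each prior by the joint likelihood of the signal pattern (using 1 − P(present | H) for each absent signal):
  coolant degradation: 0.115 × 0.35 × 0.70 × (1 − 0.55) = 0.012679
  contamination: 0.292 × 0.85 × 0.91 × (1 − 0.91) = 0.020328
  fixture misalignment: 0.057 × 0.72 × 0.92 × (1 − 0.59) = 0.01548
  temperature drift: 0.240 × 0.10 × 0.94 × (1 − 0.04) = 0.021658
  supplier lot change: 0.296 × 0.43 × 0.43 × (1 − 0.39) = 0.033386
The unnormalized weights sum to 0.10353.
P(coolant degradation | evidence) ≈ 0.012679 / 0.10353 ≈ 0.122
P(contamination | evidence) ≈ 0.020328 / 0.10353 ≈ 0.196
P(fixture misalignment | evidence) ≈ 0.01548 / 0.10353 ≈ 0.150
P(temperature drift | evidence) ≈ 0.021658 / 0.10353 ≈ 0.209
P(supplier lot change | evidence) ≈ 0.033386 / 0.10353 ≈ 0.322
The largest is 0.322, so supplier lot change is most probable.

supplier lot change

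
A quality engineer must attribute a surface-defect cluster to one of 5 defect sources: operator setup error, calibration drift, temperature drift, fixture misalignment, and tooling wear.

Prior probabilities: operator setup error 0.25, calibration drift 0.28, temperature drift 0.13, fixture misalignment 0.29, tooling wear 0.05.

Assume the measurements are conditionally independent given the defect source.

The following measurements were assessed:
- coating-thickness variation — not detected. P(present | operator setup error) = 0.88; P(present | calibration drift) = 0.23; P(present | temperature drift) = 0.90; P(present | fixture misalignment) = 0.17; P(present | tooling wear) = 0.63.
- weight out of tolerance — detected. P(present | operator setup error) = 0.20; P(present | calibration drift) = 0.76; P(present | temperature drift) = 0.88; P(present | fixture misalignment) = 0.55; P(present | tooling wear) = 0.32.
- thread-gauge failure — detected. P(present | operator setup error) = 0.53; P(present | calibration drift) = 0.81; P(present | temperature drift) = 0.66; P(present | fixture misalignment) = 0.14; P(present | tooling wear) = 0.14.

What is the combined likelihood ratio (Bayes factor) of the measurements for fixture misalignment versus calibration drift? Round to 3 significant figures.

The Bayes factor is the ratio of the joint likelihoods of the measurement pattern under the two hypotheses (using 1 − P(present | H) for each absent measurement).
  fixture misalignment: (1 − 0.17) × 0.55 × 0.14 = 0.06391
  calibration drift: (1 − 0.23) × 0.76 × 0.81 = 0.47401
Bayes factor = 0.06391 / 0.47401 ≈ 0.135

0.135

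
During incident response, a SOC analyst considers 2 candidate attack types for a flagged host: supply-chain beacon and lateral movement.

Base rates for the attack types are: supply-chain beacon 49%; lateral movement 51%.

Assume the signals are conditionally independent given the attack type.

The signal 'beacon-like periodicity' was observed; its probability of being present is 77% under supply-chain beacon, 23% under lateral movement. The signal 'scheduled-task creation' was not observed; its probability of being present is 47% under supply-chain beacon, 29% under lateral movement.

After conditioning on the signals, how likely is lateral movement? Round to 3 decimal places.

0.294

Multiply each prior by the joint likelihood of the signal pattern (using 1 − P(present | H) for each absent signal):
  supply-chain beacon: 0.49 × 0.77 × (1 − 0.47) = 0.19997
  lateral movement: 0.51 × 0.23 × (1 − 0.29) = 0.083283
Marginal likelihood of the evidence = 0.28325.
P(lateral movement | evidence) = 0.083283 / 0.28325 ≈ 0.294.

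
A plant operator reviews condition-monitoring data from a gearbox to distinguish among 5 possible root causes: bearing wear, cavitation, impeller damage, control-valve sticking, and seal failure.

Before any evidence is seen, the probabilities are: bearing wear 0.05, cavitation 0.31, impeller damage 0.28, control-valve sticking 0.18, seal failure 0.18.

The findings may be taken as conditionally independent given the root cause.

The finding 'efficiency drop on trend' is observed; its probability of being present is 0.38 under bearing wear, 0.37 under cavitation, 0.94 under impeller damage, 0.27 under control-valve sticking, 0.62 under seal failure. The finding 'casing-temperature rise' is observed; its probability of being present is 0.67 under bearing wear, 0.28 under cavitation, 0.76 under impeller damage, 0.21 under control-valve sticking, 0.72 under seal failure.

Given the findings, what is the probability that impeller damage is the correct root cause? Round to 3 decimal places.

0.596

For each hypothesis, the unnormalized posterior weight is prior × product of the finding likelihoods:
  bearing wear: 0.05 × 0.38 × 0.67 = 0.01273
  cavitation: 0.31 × 0.37 × 0.28 = 0.032116
  impeller damage: 0.28 × 0.94 × 0.76 = 0.20003
  control-valve sticking: 0.18 × 0.27 × 0.21 = 0.010206
  seal failure: 0.18 × 0.62 × 0.72 = 0.080352
Marginal likelihood of the evidence = 0.33544.
P(impeller damage | evidence) = 0.20003 / 0.33544 ≈ 0.596.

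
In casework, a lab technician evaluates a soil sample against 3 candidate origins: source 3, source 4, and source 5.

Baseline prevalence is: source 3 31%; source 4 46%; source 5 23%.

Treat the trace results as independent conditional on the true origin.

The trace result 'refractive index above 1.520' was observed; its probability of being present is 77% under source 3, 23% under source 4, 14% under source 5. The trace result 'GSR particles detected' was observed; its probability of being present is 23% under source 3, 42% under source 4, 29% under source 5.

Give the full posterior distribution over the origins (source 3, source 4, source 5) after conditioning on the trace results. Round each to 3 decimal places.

By Bayes' rule with conditional independence, the unnormalized weight for each hypothesis is prior × ∏ likelihoods:
  source 3: 0.31 × 0.77 × 0.23 = 0.054901
  source 4: 0.46 × 0.23 × 0.42 = 0.044436
  source 5: 0.23 × 0.14 × 0.29 = 0.009338
Marginal likelihood of the evidence = 0.10868.
P(source 3 | evidence) = 0.054901 / 0.10868 ≈ 0.505
P(source 4 | evidence) = 0.044436 / 0.10868 ≈ 0.409
P(source 5 | evidence) = 0.009338 / 0.10868 ≈ 0.086

0.505, 0.409, 0.086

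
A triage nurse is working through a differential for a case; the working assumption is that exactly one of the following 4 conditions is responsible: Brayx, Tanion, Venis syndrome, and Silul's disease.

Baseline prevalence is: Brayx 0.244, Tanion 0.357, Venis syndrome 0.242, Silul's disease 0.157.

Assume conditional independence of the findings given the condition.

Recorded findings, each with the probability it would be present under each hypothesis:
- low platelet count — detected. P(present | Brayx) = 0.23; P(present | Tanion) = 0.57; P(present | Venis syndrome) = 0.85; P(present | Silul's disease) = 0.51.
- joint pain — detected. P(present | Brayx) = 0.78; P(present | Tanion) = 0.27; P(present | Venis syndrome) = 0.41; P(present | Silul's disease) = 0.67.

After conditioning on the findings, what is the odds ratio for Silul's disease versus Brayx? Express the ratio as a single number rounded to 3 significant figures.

1.23

Unnormalized posterior weight (prior times the finding likelihoods) for each of the two hypotheses:
  Silul's disease: 0.157 × 0.51 × 0.67 = 0.053647
  Brayx: 0.244 × 0.23 × 0.78 = 0.043774
Posterior odds = 0.053647 / 0.043774 ≈ 1.23.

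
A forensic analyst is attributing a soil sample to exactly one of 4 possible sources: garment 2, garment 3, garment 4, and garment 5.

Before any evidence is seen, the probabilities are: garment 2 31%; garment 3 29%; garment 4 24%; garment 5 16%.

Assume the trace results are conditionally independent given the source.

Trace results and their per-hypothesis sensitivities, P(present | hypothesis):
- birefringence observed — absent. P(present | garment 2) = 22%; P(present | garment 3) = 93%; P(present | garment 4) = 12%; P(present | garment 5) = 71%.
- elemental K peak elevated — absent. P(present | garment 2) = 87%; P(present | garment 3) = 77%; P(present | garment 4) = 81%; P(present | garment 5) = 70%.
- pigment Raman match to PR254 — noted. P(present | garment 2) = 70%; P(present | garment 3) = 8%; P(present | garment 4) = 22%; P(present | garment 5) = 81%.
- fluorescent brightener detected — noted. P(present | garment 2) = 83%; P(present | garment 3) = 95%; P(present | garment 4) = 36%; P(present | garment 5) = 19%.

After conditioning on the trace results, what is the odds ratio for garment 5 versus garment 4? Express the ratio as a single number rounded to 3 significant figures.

0.674

Unnormalized posterior weight (prior times the trace result likelihoods) for each of the two hypotheses (using 1 − P(present | H) for each absent trace result):
  garment 5: 0.16 × (1 − 0.71) × (1 − 0.70) × 0.81 × 0.19 = 0.0021423
  garment 4: 0.24 × (1 − 0.12) × (1 − 0.81) × 0.22 × 0.36 = 0.0031781
Posterior odds = 0.0021423 / 0.0031781 ≈ 0.674.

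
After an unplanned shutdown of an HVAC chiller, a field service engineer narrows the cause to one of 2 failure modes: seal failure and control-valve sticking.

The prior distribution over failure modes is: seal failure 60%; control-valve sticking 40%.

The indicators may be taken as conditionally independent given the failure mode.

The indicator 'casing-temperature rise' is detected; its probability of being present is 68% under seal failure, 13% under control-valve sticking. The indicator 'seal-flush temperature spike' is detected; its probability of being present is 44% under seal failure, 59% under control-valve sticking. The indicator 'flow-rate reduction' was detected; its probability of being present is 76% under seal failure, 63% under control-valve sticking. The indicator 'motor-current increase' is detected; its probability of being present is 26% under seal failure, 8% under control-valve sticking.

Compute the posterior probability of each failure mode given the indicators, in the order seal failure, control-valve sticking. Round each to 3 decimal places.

Multiply each prior by the joint likelihood of the indicator pattern:
  seal failure: 0.60 × 0.68 × 0.44 × 0.76 × 0.26 = 0.035473
  control-valve sticking: 0.40 × 0.13 × 0.59 × 0.63 × 0.08 = 0.0015463
The unnormalized weights sum to 0.037019.
P(seal failure | evidence) = 0.035473 / 0.037019 ≈ 0.958
P(control-valve sticking | evidence) = 0.0015463 / 0.037019 ≈ 0.042

0.958, 0.042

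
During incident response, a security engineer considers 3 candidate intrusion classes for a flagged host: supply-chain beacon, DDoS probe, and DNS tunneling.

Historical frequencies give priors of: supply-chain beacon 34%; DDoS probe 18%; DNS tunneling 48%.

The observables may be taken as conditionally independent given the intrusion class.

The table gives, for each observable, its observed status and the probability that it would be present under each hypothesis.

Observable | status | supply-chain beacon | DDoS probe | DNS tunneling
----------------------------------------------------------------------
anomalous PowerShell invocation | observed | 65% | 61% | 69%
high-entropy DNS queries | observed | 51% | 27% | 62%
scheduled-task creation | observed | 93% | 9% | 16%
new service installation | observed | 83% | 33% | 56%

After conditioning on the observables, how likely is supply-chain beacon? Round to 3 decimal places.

Multiply each prior by the joint likelihood of the observable pattern:
  supply-chain beacon: 0.34 × 0.65 × 0.51 × 0.93 × 0.83 = 0.087001
  DDoS probe: 0.18 × 0.61 × 0.27 × 0.09 × 0.33 = 0.00088049
  DNS tunneling: 0.48 × 0.69 × 0.62 × 0.16 × 0.56 = 0.018399
The unnormalized weights sum to 0.10628.
P(supply-chain beacon | evidence) = 0.087001 / 0.10628 ≈ 0.819.

0.819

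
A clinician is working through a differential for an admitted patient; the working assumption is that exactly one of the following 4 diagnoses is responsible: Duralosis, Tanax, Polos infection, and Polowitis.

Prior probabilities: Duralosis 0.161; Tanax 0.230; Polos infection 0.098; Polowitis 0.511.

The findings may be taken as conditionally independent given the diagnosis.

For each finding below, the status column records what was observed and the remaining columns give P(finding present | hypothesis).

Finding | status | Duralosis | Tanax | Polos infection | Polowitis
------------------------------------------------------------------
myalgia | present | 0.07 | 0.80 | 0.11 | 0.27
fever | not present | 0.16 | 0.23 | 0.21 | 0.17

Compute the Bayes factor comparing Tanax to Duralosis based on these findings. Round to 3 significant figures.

10.5

Joint likelihood of the evidence pattern under each hypothesis (using 1 − P(present | H) for each absent finding):
  Tanax: 0.80 × (1 − 0.23) = 0.616
  Duralosis: 0.07 × (1 − 0.16) = 0.0588
Bayes factor = 0.616 / 0.0588 ≈ 10.5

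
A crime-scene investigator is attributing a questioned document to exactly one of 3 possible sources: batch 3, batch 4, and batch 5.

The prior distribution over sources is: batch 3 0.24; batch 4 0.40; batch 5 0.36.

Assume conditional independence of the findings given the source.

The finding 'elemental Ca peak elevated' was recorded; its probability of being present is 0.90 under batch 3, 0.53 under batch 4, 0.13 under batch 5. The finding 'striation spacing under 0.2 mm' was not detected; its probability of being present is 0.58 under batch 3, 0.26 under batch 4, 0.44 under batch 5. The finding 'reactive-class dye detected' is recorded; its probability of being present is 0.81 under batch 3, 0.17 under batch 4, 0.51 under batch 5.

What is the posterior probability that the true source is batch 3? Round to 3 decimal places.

For each hypothesis, the unnormalized posterior weight is prior × product of the finding likelihoods (using 1 − P(present | H) for each absent finding):
  batch 3: 0.24 × 0.90 × (1 − 0.58) × 0.81 = 0.073483
  batch 4: 0.40 × 0.53 × (1 − 0.26) × 0.17 = 0.02667
  batch 5: 0.36 × 0.13 × (1 − 0.44) × 0.51 = 0.013366
The unnormalized weights sum to 0.11352.
P(batch 3 | evidence) = 0.073483 / 0.11352 ≈ 0.647.

0.647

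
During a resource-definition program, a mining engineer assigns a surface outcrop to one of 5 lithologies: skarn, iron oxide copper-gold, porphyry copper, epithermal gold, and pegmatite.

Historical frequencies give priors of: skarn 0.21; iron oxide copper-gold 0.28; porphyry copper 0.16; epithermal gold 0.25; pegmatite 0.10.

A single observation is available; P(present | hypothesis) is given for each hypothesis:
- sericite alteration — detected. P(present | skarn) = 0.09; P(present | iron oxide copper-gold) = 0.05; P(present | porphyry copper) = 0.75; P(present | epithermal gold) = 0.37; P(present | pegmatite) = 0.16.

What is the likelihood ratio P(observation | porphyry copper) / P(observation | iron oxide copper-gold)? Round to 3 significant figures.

The Bayes factor is the ratio of the two likelihoods.
  porphyry copper: 0.75
  iron oxide copper-gold: 0.05
Bayes factor = 0.75 / 0.05 ≈ 15.0

15.0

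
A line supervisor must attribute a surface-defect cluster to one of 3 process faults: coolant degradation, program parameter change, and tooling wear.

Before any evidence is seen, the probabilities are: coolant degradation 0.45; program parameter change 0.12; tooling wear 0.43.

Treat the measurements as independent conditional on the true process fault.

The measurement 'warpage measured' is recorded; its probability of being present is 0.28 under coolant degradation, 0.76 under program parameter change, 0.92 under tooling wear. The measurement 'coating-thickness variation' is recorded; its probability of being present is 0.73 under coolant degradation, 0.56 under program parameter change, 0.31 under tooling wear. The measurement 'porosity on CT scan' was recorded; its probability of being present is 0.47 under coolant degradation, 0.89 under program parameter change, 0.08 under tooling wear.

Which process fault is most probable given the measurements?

For each hypothesis, the unnormalized posterior weight is prior × product of the measurement likelihoods:
  coolant degradation: 0.45 × 0.28 × 0.73 × 0.47 = 0.043231
  program parameter change: 0.12 × 0.76 × 0.56 × 0.89 = 0.045454
  tooling wear: 0.43 × 0.92 × 0.31 × 0.08 = 0.0098109
The unnormalized weights sum to 0.098496.
P(coolant degradation | evidence) ≈ 0.043231 / 0.098496 ≈ 0.439
P(program parameter change | evidence) ≈ 0.045454 / 0.098496 ≈ 0.461
P(tooling wear | evidence) ≈ 0.0098109 / 0.098496 ≈ 0.100
The largest is 0.461, so program parameter change is most probable.

program parameter change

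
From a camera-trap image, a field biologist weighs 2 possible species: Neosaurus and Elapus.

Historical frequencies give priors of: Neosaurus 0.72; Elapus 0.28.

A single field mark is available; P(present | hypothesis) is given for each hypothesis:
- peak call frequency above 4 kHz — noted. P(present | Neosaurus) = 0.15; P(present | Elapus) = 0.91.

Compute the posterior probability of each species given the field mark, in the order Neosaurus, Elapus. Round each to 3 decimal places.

By Bayes' rule, the unnormalized weight for each hypothesis is prior × likelihood:
  Neosaurus: 0.72 × 0.15 = 0.108
  Elapus: 0.28 × 0.91 = 0.2548
The unnormalized weights sum to 0.3628.
P(Neosaurus | evidence) = 0.108 / 0.3628 ≈ 0.298
P(Elapus | evidence) = 0.2548 / 0.3628 ≈ 0.702

0.298, 0.702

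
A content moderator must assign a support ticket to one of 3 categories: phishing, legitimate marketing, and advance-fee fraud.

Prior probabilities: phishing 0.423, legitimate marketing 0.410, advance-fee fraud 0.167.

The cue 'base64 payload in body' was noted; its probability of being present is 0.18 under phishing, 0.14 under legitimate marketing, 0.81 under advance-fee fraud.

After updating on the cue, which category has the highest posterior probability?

advance-fee fraud

Multiply each prior by the likelihood of the cue:
  phishing: 0.423 × 0.18 = 0.07614
  legitimate marketing: 0.410 × 0.14 = 0.0574
  advance-fee fraud: 0.167 × 0.81 = 0.13527
Normalizing constant Z = 0.07614 + 0.0574 + 0.13527 = 0.26881.
P(phishing | evidence) ≈ 0.07614 / 0.26881 ≈ 0.283
P(legitimate marketing | evidence) ≈ 0.0574 / 0.26881 ≈ 0.214
P(advance-fee fraud | evidence) ≈ 0.13527 / 0.26881 ≈ 0.503
The largest is 0.503, so advance-fee fraud is most probable.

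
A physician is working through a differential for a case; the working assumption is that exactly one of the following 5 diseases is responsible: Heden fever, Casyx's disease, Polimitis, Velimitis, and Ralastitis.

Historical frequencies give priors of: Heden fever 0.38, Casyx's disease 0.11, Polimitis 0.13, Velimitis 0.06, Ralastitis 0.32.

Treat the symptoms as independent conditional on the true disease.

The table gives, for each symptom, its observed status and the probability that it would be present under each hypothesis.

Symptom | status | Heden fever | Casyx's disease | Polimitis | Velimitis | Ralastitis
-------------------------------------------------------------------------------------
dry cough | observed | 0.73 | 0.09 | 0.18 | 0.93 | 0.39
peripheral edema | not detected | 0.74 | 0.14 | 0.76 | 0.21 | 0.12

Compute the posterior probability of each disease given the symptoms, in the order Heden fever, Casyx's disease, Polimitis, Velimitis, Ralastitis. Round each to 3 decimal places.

For each hypothesis, the unnormalized posterior weight is prior × product of the symptom likelihoods (using 1 − P(present | H) for each absent symptom):
  Heden fever: 0.38 × 0.73 × (1 − 0.74) = 0.072124
  Casyx's disease: 0.11 × 0.09 × (1 − 0.14) = 0.008514
  Polimitis: 0.13 × 0.18 × (1 − 0.76) = 0.005616
  Velimitis: 0.06 × 0.93 × (1 − 0.21) = 0.044082
  Ralastitis: 0.32 × 0.39 × (1 − 0.12) = 0.10982
The unnormalized weights sum to 0.24016.
P(Heden fever | evidence) = 0.072124 / 0.24016 ≈ 0.300
P(Casyx's disease | evidence) = 0.008514 / 0.24016 ≈ 0.035
P(Polimitis | evidence) = 0.005616 / 0.24016 ≈ 0.023
P(Velimitis | evidence) = 0.044082 / 0.24016 ≈ 0.184
P(Ralastitis | evidence) = 0.10982 / 0.24016 ≈ 0.457

0.300, 0.035, 0.023, 0.184, 0.457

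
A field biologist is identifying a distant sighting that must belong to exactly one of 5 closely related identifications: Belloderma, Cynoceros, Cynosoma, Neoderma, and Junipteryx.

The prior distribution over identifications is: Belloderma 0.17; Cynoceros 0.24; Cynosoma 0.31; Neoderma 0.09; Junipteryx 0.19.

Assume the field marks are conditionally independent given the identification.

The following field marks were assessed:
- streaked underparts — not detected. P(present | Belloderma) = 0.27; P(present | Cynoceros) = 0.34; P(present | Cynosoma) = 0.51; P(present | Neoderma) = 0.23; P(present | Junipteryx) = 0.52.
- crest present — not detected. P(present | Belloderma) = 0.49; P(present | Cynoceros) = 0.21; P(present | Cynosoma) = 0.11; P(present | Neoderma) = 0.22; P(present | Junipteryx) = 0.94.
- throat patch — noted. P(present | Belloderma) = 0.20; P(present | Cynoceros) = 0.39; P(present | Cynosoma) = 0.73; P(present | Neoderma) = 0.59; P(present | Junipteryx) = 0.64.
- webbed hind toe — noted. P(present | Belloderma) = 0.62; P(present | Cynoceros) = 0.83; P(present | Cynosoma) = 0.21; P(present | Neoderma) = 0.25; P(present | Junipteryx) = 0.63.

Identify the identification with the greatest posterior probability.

Cynoceros

Multiply each prior by the joint likelihood of the field mark pattern (using 1 − P(present | H) for each absent field mark):
  Belloderma: 0.17 × (1 − 0.27) × (1 − 0.49) × 0.20 × 0.62 = 0.0078481
  Cynoceros: 0.24 × (1 − 0.34) × (1 − 0.21) × 0.39 × 0.83 = 0.040507
  Cynosoma: 0.31 × (1 − 0.51) × (1 − 0.11) × 0.73 × 0.21 = 0.020725
  Neoderma: 0.09 × (1 − 0.23) × (1 − 0.22) × 0.59 × 0.25 = 0.007973
  Junipteryx: 0.19 × (1 − 0.52) × (1 − 0.94) × 0.64 × 0.63 = 0.0022063
Marginal likelihood of the evidence = 0.079259.
P(Belloderma | evidence) ≈ 0.0078481 / 0.079259 ≈ 0.099
P(Cynoceros | evidence) ≈ 0.040507 / 0.079259 ≈ 0.511
P(Cynosoma | evidence) ≈ 0.020725 / 0.079259 ≈ 0.261
P(Neoderma | evidence) ≈ 0.007973 / 0.079259 ≈ 0.101
P(Junipteryx | evidence) ≈ 0.0022063 / 0.079259 ≈ 0.028
The largest is 0.511, so Cynoceros is most probable.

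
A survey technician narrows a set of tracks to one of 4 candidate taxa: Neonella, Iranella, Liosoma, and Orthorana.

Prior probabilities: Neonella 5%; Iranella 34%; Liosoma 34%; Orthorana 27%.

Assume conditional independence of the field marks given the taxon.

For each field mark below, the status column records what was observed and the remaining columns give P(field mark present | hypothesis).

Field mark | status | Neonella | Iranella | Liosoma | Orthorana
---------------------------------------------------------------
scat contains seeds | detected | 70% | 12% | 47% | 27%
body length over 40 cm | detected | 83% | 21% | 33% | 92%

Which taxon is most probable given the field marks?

Orthorana

For each hypothesis, the unnormalized posterior weight is prior × product of the field mark likelihoods:
  Neonella: 0.05 × 0.70 × 0.83 = 0.02905
  Iranella: 0.34 × 0.12 × 0.21 = 0.008568
  Liosoma: 0.34 × 0.47 × 0.33 = 0.052734
  Orthorana: 0.27 × 0.27 × 0.92 = 0.067068
The unnormalized weights sum to 0.15742.
P(Neonella | evidence) ≈ 0.02905 / 0.15742 ≈ 0.185
P(Iranella | evidence) ≈ 0.008568 / 0.15742 ≈ 0.054
P(Liosoma | evidence) ≈ 0.052734 / 0.15742 ≈ 0.335
P(Orthorana | evidence) ≈ 0.067068 / 0.15742 ≈ 0.426
The largest is 0.426, so Orthorana is most probable.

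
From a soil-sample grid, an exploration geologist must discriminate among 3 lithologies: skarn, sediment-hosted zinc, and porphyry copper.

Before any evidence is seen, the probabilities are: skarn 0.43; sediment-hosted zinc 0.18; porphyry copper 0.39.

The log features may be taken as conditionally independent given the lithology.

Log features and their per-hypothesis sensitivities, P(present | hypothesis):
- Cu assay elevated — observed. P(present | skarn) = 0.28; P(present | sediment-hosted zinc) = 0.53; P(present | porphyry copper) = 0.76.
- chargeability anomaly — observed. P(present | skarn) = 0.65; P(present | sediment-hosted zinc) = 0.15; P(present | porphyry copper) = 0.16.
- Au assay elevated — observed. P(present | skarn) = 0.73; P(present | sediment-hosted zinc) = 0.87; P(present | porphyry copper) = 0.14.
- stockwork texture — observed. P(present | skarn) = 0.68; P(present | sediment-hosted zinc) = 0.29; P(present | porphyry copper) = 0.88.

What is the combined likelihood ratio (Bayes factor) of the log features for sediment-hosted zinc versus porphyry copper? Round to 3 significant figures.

1.34

The Bayes factor is the ratio of the joint likelihoods of the log feature pattern under the two hypotheses.
  sediment-hosted zinc: 0.53 × 0.15 × 0.87 × 0.29 = 0.020058
  porphyry copper: 0.76 × 0.16 × 0.14 × 0.88 = 0.014981
Bayes factor = 0.020058 / 0.014981 ≈ 1.34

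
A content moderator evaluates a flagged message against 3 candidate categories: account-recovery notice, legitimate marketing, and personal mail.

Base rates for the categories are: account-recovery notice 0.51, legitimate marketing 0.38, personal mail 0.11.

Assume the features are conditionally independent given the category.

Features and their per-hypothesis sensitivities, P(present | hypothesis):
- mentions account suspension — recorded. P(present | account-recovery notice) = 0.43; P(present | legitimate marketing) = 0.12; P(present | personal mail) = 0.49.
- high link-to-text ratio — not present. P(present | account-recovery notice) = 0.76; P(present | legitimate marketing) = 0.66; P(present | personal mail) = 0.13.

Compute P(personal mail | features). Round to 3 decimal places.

Multiply each prior by the joint likelihood of the feature pattern (using 1 − P(present | H) for each absent feature):
  account-recovery notice: 0.51 × 0.43 × (1 − 0.76) = 0.052632
  legitimate marketing: 0.38 × 0.12 × (1 − 0.66) = 0.015504
  personal mail: 0.11 × 0.49 × (1 − 0.13) = 0.046893
Normalizing constant Z = 0.052632 + 0.015504 + 0.046893 = 0.11503.
P(personal mail | evidence) = 0.046893 / 0.11503 ≈ 0.408.

0.408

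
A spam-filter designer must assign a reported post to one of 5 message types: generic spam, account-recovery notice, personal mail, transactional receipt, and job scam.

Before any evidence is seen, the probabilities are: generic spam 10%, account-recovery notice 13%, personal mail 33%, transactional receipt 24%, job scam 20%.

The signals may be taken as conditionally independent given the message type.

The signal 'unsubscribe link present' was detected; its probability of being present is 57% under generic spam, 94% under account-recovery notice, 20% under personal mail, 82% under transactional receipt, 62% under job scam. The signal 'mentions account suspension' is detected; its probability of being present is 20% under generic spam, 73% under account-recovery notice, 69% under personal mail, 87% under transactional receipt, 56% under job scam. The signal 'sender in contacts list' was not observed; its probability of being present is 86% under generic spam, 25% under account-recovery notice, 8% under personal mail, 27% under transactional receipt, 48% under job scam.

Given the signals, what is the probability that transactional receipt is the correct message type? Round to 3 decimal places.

By Bayes' rule with conditional independence, the unnormalized weight for each hypothesis is prior × ∏ likelihoods (using 1 − P(present | H) for each absent signal):
  generic spam: 0.10 × 0.57 × 0.20 × (1 − 0.86) = 0.001596
  account-recovery notice: 0.13 × 0.94 × 0.73 × (1 − 0.25) = 0.066904
  personal mail: 0.33 × 0.20 × 0.69 × (1 − 0.08) = 0.041897
  transactional receipt: 0.24 × 0.82 × 0.87 × (1 − 0.27) = 0.12499
  job scam: 0.20 × 0.62 × 0.56 × (1 − 0.48) = 0.036109
The unnormalized weights sum to 0.27149.
P(transactional receipt | evidence) = 0.12499 / 0.27149 ≈ 0.460.

0.460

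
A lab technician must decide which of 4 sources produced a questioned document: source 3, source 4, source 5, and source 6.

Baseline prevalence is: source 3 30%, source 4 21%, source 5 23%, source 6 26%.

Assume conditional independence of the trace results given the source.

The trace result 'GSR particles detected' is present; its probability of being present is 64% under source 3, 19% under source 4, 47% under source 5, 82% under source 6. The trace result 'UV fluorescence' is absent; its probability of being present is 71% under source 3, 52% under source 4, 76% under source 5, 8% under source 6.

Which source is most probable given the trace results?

source 6

By Bayes' rule with conditional independence, the unnormalized weight for each hypothesis is prior × ∏ likelihoods (using 1 − P(present | H) for each absent trace result):
  source 3: 0.30 × 0.64 × (1 − 0.71) = 0.05568
  source 4: 0.21 × 0.19 × (1 − 0.52) = 0.019152
  source 5: 0.23 × 0.47 × (1 − 0.76) = 0.025944
  source 6: 0.26 × 0.82 × (1 − 0.08) = 0.19614
Normalizing constant Z = 0.05568 + 0.019152 + 0.025944 + 0.19614 = 0.29692.
P(source 3 | evidence) ≈ 0.05568 / 0.29692 ≈ 0.188
P(source 4 | evidence) ≈ 0.019152 / 0.29692 ≈ 0.065
P(source 5 | evidence) ≈ 0.025944 / 0.29692 ≈ 0.087
P(source 6 | evidence) ≈ 0.19614 / 0.29692 ≈ 0.661
The largest is 0.661, so source 6 is most probable.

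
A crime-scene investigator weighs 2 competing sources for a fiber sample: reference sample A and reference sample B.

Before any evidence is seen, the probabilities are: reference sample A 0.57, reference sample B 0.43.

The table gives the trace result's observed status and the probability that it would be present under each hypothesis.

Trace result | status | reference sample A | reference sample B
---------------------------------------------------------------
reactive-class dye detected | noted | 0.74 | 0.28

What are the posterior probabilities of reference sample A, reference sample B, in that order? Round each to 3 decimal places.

0.778, 0.222

By Bayes' rule, the unnormalized weight for each hypothesis is prior × likelihood:
  reference sample A: 0.57 × 0.74 = 0.4218
  reference sample B: 0.43 × 0.28 = 0.1204
Marginal likelihood of the evidence = 0.5422.
P(reference sample A | evidence) = 0.4218 / 0.5422 ≈ 0.778
P(reference sample B | evidence) = 0.1204 / 0.5422 ≈ 0.222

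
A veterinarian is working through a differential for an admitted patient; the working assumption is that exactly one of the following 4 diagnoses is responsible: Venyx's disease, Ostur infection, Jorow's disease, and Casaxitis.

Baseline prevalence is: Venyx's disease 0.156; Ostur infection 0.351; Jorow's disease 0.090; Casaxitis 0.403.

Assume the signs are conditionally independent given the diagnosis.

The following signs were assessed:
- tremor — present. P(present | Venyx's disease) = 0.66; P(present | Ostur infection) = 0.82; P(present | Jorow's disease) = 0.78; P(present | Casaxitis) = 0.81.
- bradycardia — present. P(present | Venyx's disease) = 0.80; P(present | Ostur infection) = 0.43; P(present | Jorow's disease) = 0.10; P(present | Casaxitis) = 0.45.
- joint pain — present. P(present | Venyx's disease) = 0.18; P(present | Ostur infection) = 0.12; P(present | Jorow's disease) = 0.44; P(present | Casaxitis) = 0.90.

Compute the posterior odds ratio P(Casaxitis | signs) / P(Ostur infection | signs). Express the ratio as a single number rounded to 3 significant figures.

Unnormalized posterior weight (prior times the sign likelihoods) for each of the two hypotheses:
  Casaxitis: 0.403 × 0.81 × 0.45 × 0.90 = 0.1322
  Ostur infection: 0.351 × 0.82 × 0.43 × 0.12 = 0.014852
Odds(Casaxitis : Ostur infection) = 0.1322 / 0.014852 ≈ 8.90.

8.90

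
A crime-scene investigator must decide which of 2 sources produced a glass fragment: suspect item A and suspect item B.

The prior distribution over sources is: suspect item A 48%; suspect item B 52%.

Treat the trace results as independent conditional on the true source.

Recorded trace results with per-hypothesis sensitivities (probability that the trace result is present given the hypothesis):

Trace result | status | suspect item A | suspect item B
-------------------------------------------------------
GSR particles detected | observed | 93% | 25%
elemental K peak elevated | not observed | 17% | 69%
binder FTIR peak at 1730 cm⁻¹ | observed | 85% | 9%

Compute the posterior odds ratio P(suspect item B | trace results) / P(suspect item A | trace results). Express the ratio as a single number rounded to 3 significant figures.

The normalizing constant cancels in an odds ratio, so compute prior × likelihood for the two hypotheses only (using 1 − P(present | H) for each absent trace result):
  suspect item B: 0.52 × 0.25 × (1 − 0.69) × 0.09 = 0.003627
  suspect item A: 0.48 × 0.93 × (1 − 0.17) × 0.85 = 0.31494
Posterior odds = 0.003627 / 0.31494 ≈ 0.0115.

0.0115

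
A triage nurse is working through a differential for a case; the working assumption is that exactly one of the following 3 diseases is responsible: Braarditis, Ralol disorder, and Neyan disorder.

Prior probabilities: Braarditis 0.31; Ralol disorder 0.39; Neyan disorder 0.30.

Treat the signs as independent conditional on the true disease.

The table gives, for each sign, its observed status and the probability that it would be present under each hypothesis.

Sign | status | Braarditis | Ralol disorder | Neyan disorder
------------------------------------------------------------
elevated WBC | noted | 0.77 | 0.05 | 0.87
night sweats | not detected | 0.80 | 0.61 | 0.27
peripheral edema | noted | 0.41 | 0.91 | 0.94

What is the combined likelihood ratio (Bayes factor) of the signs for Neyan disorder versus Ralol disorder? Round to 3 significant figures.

33.6

Joint likelihood of the sign pattern under each hypothesis (using 1 − P(present | H) for each absent sign):
  Neyan disorder: 0.87 × (1 − 0.27) × 0.94 = 0.59699
  Ralol disorder: 0.05 × (1 − 0.61) × 0.91 = 0.017745
Bayes factor = 0.59699 / 0.017745 ≈ 33.6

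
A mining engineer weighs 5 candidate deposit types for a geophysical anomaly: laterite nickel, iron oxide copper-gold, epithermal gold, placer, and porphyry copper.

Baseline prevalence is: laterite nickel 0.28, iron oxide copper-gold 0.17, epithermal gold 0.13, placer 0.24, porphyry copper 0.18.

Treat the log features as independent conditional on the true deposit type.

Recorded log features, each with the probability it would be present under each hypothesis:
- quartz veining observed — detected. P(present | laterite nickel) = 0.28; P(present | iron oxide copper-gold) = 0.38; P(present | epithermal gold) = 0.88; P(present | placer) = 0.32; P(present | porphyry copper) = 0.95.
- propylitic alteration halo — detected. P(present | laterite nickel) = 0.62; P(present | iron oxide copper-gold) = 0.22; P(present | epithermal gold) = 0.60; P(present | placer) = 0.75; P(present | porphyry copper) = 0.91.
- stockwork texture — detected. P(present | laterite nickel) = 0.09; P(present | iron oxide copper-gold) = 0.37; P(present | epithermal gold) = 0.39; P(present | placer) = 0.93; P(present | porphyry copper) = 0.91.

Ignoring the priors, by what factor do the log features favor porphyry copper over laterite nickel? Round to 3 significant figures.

50.4

Take the product of per-log feature likelihoods under each hypothesis, then divide.
  porphyry copper: 0.95 × 0.91 × 0.91 = 0.78669
  laterite nickel: 0.28 × 0.62 × 0.09 = 0.015624
Bayes factor = 0.78669 / 0.015624 ≈ 50.4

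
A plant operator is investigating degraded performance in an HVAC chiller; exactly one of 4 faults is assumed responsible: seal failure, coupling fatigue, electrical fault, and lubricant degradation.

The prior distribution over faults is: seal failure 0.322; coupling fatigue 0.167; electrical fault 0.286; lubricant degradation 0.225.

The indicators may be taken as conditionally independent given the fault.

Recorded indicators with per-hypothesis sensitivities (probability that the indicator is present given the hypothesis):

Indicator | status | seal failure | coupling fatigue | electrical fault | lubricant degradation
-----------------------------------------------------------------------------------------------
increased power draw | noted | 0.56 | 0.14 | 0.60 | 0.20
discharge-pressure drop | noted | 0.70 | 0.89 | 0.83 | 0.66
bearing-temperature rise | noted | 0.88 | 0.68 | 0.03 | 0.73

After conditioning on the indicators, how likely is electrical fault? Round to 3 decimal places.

0.028

By Bayes' rule with conditional independence, the unnormalized weight for each hypothesis is prior × ∏ likelihoods:
  seal failure: 0.322 × 0.56 × 0.70 × 0.88 = 0.11108
  coupling fatigue: 0.167 × 0.14 × 0.89 × 0.68 = 0.01415
  electrical fault: 0.286 × 0.60 × 0.83 × 0.03 = 0.0042728
  lubricant degradation: 0.225 × 0.20 × 0.66 × 0.73 = 0.021681
The unnormalized weights sum to 0.15118.
P(electrical fault | evidence) = 0.0042728 / 0.15118 ≈ 0.028.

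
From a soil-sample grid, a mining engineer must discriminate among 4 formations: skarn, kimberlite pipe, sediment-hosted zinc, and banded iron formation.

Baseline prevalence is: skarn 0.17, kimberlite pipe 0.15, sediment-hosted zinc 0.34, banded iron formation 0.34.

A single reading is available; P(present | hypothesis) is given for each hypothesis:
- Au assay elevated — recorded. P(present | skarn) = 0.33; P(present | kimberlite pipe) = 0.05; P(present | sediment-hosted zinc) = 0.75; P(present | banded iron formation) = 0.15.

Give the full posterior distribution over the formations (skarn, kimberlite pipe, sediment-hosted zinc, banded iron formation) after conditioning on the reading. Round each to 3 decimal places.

For each hypothesis, the unnormalized posterior weight is prior × likelihood:
  skarn: 0.17 × 0.33 = 0.0561
  kimberlite pipe: 0.15 × 0.05 = 0.0075
  sediment-hosted zinc: 0.34 × 0.75 = 0.255
  banded iron formation: 0.34 × 0.15 = 0.051
The unnormalized weights sum to 0.3696.
P(skarn | evidence) = 0.0561 / 0.3696 ≈ 0.152
P(kimberlite pipe | evidence) = 0.0075 / 0.3696 ≈ 0.020
P(sediment-hosted zinc | evidence) = 0.255 / 0.3696 ≈ 0.690
P(banded iron formation | evidence) = 0.051 / 0.3696 ≈ 0.138

0.152, 0.020, 0.690, 0.138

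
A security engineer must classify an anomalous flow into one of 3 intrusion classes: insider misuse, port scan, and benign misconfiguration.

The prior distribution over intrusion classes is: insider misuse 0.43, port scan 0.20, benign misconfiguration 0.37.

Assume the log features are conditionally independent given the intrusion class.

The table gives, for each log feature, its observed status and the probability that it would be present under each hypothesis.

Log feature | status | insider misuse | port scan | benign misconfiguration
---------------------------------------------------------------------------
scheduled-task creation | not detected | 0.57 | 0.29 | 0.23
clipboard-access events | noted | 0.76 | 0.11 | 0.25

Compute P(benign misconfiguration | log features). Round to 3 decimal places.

0.313

For each hypothesis, the unnormalized posterior weight is prior × product of the log feature likelihoods (using 1 − P(present | H) for each absent log feature):
  insider misuse: 0.43 × (1 − 0.57) × 0.76 = 0.14052
  port scan: 0.20 × (1 − 0.29) × 0.11 = 0.01562
  benign misconfiguration: 0.37 × (1 − 0.23) × 0.25 = 0.071225
The unnormalized weights sum to 0.22737.
P(benign misconfiguration | evidence) = 0.071225 / 0.22737 ≈ 0.313.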